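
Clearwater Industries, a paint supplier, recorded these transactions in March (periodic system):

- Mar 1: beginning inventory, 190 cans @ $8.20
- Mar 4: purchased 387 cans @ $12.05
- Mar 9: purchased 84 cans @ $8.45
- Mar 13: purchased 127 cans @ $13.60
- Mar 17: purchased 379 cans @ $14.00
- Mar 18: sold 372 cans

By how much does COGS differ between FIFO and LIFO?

$1,456.90

FIFO COGS: 190 @ $8.20 + 182 @ $12.05 = $3,751.10
LIFO COGS: 372 @ $14.00 = $5,208.00
Difference = |$3,751.10 − $5,208.00| = $1,456.90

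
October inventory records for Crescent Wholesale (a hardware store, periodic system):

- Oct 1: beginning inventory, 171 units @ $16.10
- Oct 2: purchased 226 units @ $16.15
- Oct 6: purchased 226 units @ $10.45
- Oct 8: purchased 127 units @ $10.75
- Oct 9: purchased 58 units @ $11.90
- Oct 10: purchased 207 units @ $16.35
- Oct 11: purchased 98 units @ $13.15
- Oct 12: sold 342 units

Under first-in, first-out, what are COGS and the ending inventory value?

Oct 12, 342 sold [FIFO — oldest first]: 171 @ $16.10 + 171 @ $16.15 = $5,514.75
Ending inventory: 55 @ $16.15 + 226 @ $10.45 + 127 @ $10.75 + 58 @ $11.90 + 207 @ $16.35 + 98 @ $13.15 = $9,978.55

COGS = $5,514.75; ending inventory = $9,978.55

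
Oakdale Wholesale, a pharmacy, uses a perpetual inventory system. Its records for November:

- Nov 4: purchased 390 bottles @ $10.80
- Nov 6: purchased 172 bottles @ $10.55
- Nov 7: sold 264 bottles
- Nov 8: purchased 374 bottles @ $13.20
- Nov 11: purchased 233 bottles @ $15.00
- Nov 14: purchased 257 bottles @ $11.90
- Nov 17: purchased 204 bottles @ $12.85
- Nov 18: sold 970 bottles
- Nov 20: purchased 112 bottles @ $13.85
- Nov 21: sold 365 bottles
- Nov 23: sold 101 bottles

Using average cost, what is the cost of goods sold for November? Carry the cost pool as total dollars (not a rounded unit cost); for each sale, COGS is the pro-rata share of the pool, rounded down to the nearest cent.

COGS = $21,146.23

After Nov 4: 390 on hand, pool $4,212.00 (≈ $10.8000 each)
After Nov 6: 562 on hand, pool $6,026.60 (≈ $10.7235 each)
Nov 7, sell 264: 264/562 × $6,026.60 → $2,831.00
After Nov 8: 672 on hand, pool $8,132.40 (≈ $12.1018 each)
After Nov 11: 905 on hand, pool $11,627.40 (≈ $12.8480 each)
After Nov 14: 1162 on hand, pool $14,685.70 (≈ $12.6383 each)
After Nov 17: 1366 on hand, pool $17,307.10 (≈ $12.6699 each)
Nov 18, sell 970: 970/1366 × $17,307.10 → $12,289.81
After Nov 20: 508 on hand, pool $6,568.49 (≈ $12.9301 each)
Nov 21, sell 365: 365/508 × $6,568.49 → $4,719.48
Nov 23, sell 101: 101/143 × $1,849.01 → $1,305.94
Total COGS = $2,831.00 + $12,289.81 + $4,719.48 + $1,305.94 = $21,146.23
Ending inventory (cost pool remaining) = $543.07
Check: goods available $21,689.30 = COGS $21,146.23 + ending $543.07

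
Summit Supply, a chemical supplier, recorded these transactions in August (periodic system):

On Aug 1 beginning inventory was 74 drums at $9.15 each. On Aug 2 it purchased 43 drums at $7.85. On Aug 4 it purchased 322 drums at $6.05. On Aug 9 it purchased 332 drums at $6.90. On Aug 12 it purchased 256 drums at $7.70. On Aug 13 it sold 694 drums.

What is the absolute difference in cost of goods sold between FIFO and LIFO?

$181.05

FIFO COGS: 74 @ $9.15 + 43 @ $7.85 + 322 @ $6.05 + 255 @ $6.90 = $4,722.25
LIFO COGS: 256 @ $7.70 + 332 @ $6.90 + 106 @ $6.05 = $4,903.30
Difference = |$4,722.25 − $4,903.30| = $181.05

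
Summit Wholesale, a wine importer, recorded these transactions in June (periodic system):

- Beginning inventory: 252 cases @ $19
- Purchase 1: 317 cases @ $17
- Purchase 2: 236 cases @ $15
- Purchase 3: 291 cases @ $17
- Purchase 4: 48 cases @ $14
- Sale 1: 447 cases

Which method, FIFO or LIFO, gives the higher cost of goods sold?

FIFO COGS: 252 @ $19 + 195 @ $17 = $8,103
LIFO COGS: 48 @ $14 + 291 @ $17 + 108 @ $15 = $7,239

FIFO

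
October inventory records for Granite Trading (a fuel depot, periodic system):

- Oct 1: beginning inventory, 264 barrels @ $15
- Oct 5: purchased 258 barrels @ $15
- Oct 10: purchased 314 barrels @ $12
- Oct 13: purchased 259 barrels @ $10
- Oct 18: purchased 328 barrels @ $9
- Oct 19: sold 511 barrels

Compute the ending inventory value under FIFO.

Oct 19, 511 sold [FIFO — oldest first]: 264 @ $15 + 247 @ $15 = $7,665
Ending inventory: 11 @ $15 + 314 @ $12 + 259 @ $10 + 328 @ $9 = $9,475

Ending inventory = $9,475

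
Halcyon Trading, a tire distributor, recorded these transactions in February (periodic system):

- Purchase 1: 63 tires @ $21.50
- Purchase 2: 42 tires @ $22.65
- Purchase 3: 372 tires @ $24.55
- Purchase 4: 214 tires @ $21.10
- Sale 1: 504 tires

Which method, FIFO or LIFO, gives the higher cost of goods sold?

FIFO COGS: 63 @ $21.50 + 42 @ $22.65 + 372 @ $24.55 + 27 @ $21.10 = $12,008.10
LIFO COGS: 214 @ $21.10 + 290 @ $24.55 = $11,634.90

FIFO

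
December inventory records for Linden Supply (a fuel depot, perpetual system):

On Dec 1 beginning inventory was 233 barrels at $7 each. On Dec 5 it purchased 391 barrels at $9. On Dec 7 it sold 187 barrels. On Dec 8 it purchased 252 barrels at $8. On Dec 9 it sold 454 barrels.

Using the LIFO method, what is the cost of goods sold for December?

COGS = $5,517

Dec 7, 187 sold [LIFO — newest first]: 187 @ $9 = $1,683
Dec 9, 454 sold [LIFO — newest first]: 252 @ $8 + 202 @ $9 = $3,834
Total COGS = $1,683 + $3,834 = $5,517
Ending inventory: 233 @ $7 + 2 @ $9 = $1,649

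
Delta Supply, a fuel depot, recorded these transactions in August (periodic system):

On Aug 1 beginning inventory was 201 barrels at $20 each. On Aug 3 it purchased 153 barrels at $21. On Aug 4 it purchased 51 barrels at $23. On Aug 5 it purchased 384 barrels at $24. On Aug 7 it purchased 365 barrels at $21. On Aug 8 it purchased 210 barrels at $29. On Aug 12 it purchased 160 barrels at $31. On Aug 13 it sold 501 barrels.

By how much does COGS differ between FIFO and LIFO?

$3,091

FIFO COGS: 201 @ $20 + 153 @ $21 + 51 @ $23 + 96 @ $24 = $10,710
LIFO COGS: 160 @ $31 + 210 @ $29 + 131 @ $21 = $13,801
Difference = |$10,710 − $13,801| = $3,091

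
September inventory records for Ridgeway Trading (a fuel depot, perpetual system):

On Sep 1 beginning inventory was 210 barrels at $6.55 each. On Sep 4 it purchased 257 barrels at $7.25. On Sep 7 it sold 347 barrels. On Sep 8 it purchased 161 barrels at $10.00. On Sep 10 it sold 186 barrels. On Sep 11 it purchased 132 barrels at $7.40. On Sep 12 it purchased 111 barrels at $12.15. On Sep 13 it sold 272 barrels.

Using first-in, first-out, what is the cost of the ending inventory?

Sep 7, 347 sold [FIFO — oldest first]: 210 @ $6.55 + 137 @ $7.25 = $2,368.75
Sep 10, 186 sold [FIFO — oldest first]: 120 @ $7.25 + 66 @ $10.00 = $1,530.00
Sep 13, 272 sold [FIFO — oldest first]: 95 @ $10.00 + 132 @ $7.40 + 45 @ $12.15 = $2,473.55
Total COGS = $2,368.75 + $1,530.00 + $2,473.55 = $6,372.30
Ending inventory: 66 @ $12.15 = $801.90
Check: goods available $7,174.20 = COGS $6,372.30 + ending $801.90

Ending inventory = $801.90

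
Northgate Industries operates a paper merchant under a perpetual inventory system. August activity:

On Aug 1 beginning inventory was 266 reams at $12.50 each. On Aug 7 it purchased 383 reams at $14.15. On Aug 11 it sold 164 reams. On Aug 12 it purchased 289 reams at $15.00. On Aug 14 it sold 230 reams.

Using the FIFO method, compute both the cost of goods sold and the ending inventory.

Aug 11, 164 sold [FIFO — oldest first]: 164 @ $12.50 = $2,050.00
Aug 14, 230 sold [FIFO — oldest first]: 102 @ $12.50 + 128 @ $14.15 = $3,086.20
Total COGS = $2,050.00 + $3,086.20 = $5,136.20
Ending inventory: 255 @ $14.15 + 289 @ $15.00 = $7,943.25

COGS = $5,136.20; ending inventory = $7,943.25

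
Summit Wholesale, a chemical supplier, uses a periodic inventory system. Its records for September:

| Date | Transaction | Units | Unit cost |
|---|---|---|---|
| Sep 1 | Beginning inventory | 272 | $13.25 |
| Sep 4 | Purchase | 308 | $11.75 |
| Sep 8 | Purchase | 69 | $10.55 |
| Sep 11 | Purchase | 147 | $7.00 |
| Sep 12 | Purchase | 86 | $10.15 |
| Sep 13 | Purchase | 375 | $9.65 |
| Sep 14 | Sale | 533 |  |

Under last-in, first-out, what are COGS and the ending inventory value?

COGS = $4,995.65; ending inventory = $8,475.95

Sep 14, 533 sold [LIFO — newest first]: 375 @ $9.65 + 86 @ $10.15 + 72 @ $7.00 = $4,995.65
Ending inventory: 272 @ $13.25 + 308 @ $11.75 + 69 @ $10.55 + 75 @ $7.00 = $8,475.95
Check: goods available $13,471.60 = COGS $4,995.65 + ending $8,475.95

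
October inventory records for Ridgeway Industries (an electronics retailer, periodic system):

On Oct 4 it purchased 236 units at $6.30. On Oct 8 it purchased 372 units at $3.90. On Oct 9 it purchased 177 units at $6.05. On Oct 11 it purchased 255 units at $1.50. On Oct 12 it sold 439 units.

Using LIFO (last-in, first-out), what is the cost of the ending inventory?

Oct 12, 439 sold [LIFO — newest first]: 255 @ $1.50 + 177 @ $6.05 + 7 @ $3.90 = $1,480.65
Ending inventory: 236 @ $6.30 + 365 @ $3.90 = $2,910.30

Ending inventory = $2,910.30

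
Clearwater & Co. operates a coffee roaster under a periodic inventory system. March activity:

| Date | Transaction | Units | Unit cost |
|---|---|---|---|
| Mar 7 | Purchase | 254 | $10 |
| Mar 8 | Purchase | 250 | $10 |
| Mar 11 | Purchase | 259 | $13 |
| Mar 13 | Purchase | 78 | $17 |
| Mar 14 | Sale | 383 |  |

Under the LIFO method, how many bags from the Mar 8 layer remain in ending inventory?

204

Mar 14, 383 sold [LIFO — newest first]: 78 @ $17 + 259 @ $13 + 46 @ $10 = $5,153
Ending inventory: 254 @ $10 + 204 @ $10 = $4,580
Check: goods available $9,733 = COGS $5,153 + ending $4,580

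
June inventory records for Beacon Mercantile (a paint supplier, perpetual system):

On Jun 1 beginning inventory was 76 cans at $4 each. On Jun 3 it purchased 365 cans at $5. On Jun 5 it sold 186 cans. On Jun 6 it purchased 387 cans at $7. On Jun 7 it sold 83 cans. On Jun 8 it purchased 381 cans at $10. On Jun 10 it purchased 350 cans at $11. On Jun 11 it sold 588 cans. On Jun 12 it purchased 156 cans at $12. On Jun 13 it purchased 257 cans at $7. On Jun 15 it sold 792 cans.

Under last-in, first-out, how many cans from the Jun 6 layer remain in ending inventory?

Jun 5, 186 sold [LIFO — newest first]: 186 @ $5 = $930
Jun 7, 83 sold [LIFO — newest first]: 83 @ $7 = $581
Jun 11, 588 sold [LIFO — newest first]: 350 @ $11 + 238 @ $10 = $6,230
Jun 15, 792 sold [LIFO — newest first]: 257 @ $7 + 156 @ $12 + 143 @ $10 + 236 @ $7 = $6,753
Total COGS = $930 + $581 + $6,230 + $6,753 = $14,494
Ending inventory: 76 @ $4 + 179 @ $5 + 68 @ $7 = $1,675
Check: goods available $16,169 = COGS $14,494 + ending $1,675

68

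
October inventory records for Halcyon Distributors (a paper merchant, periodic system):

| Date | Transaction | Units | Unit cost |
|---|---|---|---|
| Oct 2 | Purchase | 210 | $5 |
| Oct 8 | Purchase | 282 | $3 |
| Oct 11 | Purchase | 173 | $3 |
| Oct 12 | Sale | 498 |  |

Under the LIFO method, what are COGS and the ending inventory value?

COGS = $1,580; ending inventory = $835

Oct 12, 498 sold [LIFO — newest first]: 173 @ $3 + 282 @ $3 + 43 @ $5 = $1,580
Ending inventory: 167 @ $5 = $835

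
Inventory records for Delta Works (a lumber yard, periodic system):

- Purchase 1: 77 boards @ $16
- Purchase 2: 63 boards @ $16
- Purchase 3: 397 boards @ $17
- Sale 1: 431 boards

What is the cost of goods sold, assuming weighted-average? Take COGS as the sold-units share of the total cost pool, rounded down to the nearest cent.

Sale 1, sell 431: 431/537 × $8,989.00 → $7,214.63
Ending inventory (cost pool remaining) = $1,774.37

COGS = $7,214.63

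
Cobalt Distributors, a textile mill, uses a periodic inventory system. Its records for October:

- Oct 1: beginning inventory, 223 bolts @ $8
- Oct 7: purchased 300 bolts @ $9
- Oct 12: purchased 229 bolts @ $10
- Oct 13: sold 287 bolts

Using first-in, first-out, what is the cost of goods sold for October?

Oct 13, 287 sold [FIFO — oldest first]: 223 @ $8 + 64 @ $9 = $2,360
Ending inventory: 236 @ $9 + 229 @ $10 = $4,414

COGS = $2,360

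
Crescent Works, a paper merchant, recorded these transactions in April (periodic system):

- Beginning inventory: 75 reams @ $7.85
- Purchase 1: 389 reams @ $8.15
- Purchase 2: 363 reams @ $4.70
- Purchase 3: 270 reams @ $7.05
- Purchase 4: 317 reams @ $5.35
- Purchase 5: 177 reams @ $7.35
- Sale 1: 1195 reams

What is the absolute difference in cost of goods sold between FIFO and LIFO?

$732.30

FIFO COGS: 75 @ $7.85 + 389 @ $8.15 + 363 @ $4.70 + 270 @ $7.05 + 98 @ $5.35 = $7,893.00
LIFO COGS: 177 @ $7.35 + 317 @ $5.35 + 270 @ $7.05 + 363 @ $4.70 + 68 @ $8.15 = $7,160.70
Difference = |$7,893.00 − $7,160.70| = $732.30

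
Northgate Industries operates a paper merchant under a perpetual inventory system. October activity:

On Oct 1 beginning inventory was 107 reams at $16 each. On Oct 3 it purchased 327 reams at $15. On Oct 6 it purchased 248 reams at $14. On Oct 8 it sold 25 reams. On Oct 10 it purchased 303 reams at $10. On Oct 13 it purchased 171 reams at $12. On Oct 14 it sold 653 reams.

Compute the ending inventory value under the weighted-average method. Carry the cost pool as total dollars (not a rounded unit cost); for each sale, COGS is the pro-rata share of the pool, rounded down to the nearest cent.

Ending inventory = $6,255.50

After Oct 1: 107 on hand, pool $1,712.00 (≈ $16.0000 each)
After Oct 3: 434 on hand, pool $6,617.00 (≈ $15.2465 each)
After Oct 6: 682 on hand, pool $10,089.00 (≈ $14.7933 each)
Oct 8, sell 25: 25/682 × $10,089.00 → $369.83
After Oct 10: 960 on hand, pool $12,749.17 (≈ $13.2804 each)
After Oct 13: 1131 on hand, pool $14,801.17 (≈ $13.0868 each)
Oct 14, sell 653: 653/1131 × $14,801.17 → $8,545.67
Total COGS = $369.83 + $8,545.67 = $8,915.50
Ending inventory (cost pool remaining) = $6,255.50
Check: goods available $15,171.00 = COGS $8,915.50 + ending $6,255.50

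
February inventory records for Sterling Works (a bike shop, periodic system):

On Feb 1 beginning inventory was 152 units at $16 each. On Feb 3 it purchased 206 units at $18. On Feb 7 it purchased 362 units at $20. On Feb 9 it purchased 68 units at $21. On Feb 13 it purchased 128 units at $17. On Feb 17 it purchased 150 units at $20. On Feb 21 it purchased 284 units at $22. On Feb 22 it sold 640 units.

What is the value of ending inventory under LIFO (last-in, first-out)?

Ending inventory = $13,180

Feb 22, 640 sold [LIFO — newest first]: 284 @ $22 + 150 @ $20 + 128 @ $17 + 68 @ $21 + 10 @ $20 = $13,052
Ending inventory: 152 @ $16 + 206 @ $18 + 352 @ $20 = $13,180
Check: goods available $26,232 = COGS $13,052 + ending $13,180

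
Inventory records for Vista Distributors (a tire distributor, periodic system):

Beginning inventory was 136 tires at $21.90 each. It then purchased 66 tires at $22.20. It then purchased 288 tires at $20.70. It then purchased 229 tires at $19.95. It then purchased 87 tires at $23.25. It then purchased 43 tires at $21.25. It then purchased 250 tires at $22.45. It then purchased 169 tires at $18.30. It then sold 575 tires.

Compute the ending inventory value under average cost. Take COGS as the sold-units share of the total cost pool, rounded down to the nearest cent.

Ending inventory = $14,546.15

Sale 1, sell 575: 575/1268 × $26,615.45 → $12,069.30
Ending inventory (cost pool remaining) = $14,546.15
Check: goods available $26,615.45 = COGS $12,069.30 + ending $14,546.15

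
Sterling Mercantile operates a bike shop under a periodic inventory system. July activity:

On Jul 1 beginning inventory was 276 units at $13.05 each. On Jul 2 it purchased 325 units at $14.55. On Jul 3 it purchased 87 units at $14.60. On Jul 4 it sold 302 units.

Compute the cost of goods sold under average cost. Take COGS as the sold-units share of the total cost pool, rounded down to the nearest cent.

Jul 4, sell 302: 302/688 × $9,600.75 → $4,214.28
Ending inventory (cost pool remaining) = $5,386.47

COGS = $4,214.28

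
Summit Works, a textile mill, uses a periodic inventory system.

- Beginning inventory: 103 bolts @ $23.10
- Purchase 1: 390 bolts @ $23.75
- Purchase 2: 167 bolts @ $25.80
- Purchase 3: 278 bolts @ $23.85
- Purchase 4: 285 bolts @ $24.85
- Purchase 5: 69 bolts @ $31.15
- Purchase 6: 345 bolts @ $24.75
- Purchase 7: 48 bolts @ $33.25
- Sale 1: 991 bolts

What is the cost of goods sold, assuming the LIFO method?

COGS = $25,185.75

Sale 1 (991) [LIFO — newest first]: 48 @ $33.25 + 345 @ $24.75 + 69 @ $31.15 + 285 @ $24.85 + 244 @ $23.85 = $25,185.75
Ending inventory: 103 @ $23.10 + 390 @ $23.75 + 167 @ $25.80 + 34 @ $23.85 = $16,761.30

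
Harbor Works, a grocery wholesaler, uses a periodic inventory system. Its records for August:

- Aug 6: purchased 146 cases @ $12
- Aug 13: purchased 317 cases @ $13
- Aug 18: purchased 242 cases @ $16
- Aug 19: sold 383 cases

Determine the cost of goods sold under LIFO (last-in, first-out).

Aug 19, 383 sold [LIFO — newest first]: 242 @ $16 + 141 @ $13 = $5,705
Ending inventory: 146 @ $12 + 176 @ $13 = $4,040

COGS = $5,705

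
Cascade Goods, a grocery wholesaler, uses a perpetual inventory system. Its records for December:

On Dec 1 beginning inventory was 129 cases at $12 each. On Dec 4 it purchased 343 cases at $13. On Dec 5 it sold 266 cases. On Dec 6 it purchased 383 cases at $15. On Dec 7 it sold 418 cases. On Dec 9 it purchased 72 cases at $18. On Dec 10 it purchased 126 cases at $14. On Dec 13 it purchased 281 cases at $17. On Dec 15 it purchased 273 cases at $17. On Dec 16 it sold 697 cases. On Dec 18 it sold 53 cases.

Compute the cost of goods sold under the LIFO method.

COGS = $22,100

Dec 5, 266 sold [LIFO — newest first]: 266 @ $13 = $3,458
Dec 7, 418 sold [LIFO — newest first]: 383 @ $15 + 35 @ $13 = $6,200
Dec 16, 697 sold [LIFO — newest first]: 273 @ $17 + 281 @ $17 + 126 @ $14 + 17 @ $18 = $11,488
Dec 18, 53 sold [LIFO — newest first]: 53 @ $18 = $954
Total COGS = $3,458 + $6,200 + $11,488 + $954 = $22,100
Ending inventory: 129 @ $12 + 42 @ $13 + 2 @ $18 = $2,130
Check: goods available $24,230 = COGS $22,100 + ending $2,130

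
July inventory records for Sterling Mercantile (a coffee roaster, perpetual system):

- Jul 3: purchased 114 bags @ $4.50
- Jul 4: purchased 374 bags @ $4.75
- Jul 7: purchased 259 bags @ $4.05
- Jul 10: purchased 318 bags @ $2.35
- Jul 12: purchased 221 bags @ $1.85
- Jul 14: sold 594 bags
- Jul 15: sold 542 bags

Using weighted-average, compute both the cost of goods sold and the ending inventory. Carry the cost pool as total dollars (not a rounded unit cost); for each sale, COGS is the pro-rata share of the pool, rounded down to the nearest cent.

After Jul 3: 114 on hand, pool $513.00 (≈ $4.5000 each)
After Jul 4: 488 on hand, pool $2,289.50 (≈ $4.6916 each)
After Jul 7: 747 on hand, pool $3,338.45 (≈ $4.4691 each)
After Jul 10: 1065 on hand, pool $4,085.75 (≈ $3.8364 each)
After Jul 12: 1286 on hand, pool $4,494.60 (≈ $3.4950 each)
Jul 14, sell 594: 594/1286 × $4,494.60 → $2,076.04
Jul 15, sell 542: 542/692 × $2,418.56 → $1,894.30
Total COGS = $2,076.04 + $1,894.30 = $3,970.34
Ending inventory (cost pool remaining) = $524.26
Check: goods available $4,494.60 = COGS $3,970.34 + ending $524.26

COGS = $3,970.34; ending inventory = $524.26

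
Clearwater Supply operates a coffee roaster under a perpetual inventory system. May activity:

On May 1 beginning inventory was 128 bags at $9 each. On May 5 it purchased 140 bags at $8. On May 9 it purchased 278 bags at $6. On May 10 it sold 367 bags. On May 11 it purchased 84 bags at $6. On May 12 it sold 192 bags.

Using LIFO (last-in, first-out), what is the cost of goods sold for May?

May 10, 367 sold [LIFO — newest first]: 278 @ $6 + 89 @ $8 = $2,380
May 12, 192 sold [LIFO — newest first]: 84 @ $6 + 51 @ $8 + 57 @ $9 = $1,425
Total COGS = $2,380 + $1,425 = $3,805
Ending inventory: 71 @ $9 = $639
Check: goods available $4,444 = COGS $3,805 + ending $639

COGS = $3,805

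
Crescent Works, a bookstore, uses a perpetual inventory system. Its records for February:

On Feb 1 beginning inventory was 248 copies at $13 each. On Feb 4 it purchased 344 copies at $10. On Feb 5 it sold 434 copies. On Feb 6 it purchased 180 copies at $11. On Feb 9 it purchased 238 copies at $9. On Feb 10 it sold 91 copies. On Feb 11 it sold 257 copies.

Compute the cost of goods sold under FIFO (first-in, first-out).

COGS = $8,734

Feb 5, 434 sold [FIFO — oldest first]: 248 @ $13 + 186 @ $10 = $5,084
Feb 10, 91 sold [FIFO — oldest first]: 91 @ $10 = $910
Feb 11, 257 sold [FIFO — oldest first]: 67 @ $10 + 180 @ $11 + 10 @ $9 = $2,740
Total COGS = $5,084 + $910 + $2,740 = $8,734
Ending inventory: 228 @ $9 = $2,052
Check: goods available $10,786 = COGS $8,734 + ending $2,052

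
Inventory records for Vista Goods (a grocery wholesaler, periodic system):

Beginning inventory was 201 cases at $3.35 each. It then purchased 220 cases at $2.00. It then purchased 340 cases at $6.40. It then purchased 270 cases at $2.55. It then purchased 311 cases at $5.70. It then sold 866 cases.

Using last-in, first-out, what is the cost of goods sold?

Sale 1 (866) [LIFO — newest first]: 311 @ $5.70 + 270 @ $2.55 + 285 @ $6.40 = $4,285.20
Ending inventory: 201 @ $3.35 + 220 @ $2.00 + 55 @ $6.40 = $1,465.35
Check: goods available $5,750.55 = COGS $4,285.20 + ending $1,465.35

COGS = $4,285.20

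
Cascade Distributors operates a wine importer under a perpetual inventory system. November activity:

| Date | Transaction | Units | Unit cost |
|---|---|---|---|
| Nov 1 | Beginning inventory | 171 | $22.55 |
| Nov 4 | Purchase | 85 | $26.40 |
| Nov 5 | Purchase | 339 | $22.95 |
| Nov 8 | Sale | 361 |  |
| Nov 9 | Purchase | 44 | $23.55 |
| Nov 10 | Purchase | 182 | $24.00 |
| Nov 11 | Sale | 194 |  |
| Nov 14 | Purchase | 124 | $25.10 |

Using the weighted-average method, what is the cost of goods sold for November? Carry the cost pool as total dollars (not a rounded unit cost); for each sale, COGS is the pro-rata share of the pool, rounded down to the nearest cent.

After Nov 1: 171 on hand, pool $3,856.05 (≈ $22.5500 each)
After Nov 4: 256 on hand, pool $6,100.05 (≈ $23.8283 each)
After Nov 5: 595 on hand, pool $13,880.10 (≈ $23.3279 each)
Nov 8, sell 361: 361/595 × $13,880.10 → $8,421.37
After Nov 9: 278 on hand, pool $6,494.93 (≈ $23.3631 each)
After Nov 10: 460 on hand, pool $10,862.93 (≈ $23.6151 each)
Nov 11, sell 194: 194/460 × $10,862.93 → $4,581.32
After Nov 14: 390 on hand, pool $9,394.01 (≈ $24.0872 each)
Total COGS = $8,421.37 + $4,581.32 = $13,002.69
Ending inventory (cost pool remaining) = $9,394.01
Check: goods available $22,396.70 = COGS $13,002.69 + ending $9,394.01

COGS = $13,002.69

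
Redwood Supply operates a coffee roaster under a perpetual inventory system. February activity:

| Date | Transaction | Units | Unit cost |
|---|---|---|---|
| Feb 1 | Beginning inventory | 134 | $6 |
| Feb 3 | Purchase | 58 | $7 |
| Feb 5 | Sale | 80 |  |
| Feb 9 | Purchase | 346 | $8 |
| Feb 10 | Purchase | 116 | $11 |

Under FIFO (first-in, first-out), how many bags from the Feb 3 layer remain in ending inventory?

Feb 5, 80 sold [FIFO — oldest first]: 80 @ $6 = $480
Ending inventory: 54 @ $6 + 58 @ $7 + 346 @ $8 + 116 @ $11 = $4,774

58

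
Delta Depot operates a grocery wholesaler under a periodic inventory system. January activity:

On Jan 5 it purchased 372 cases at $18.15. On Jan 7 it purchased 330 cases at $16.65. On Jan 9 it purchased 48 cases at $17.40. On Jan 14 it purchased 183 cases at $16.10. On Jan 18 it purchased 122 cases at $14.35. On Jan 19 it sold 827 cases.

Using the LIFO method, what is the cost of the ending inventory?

Ending inventory = $4,138.20

Jan 19, 827 sold [LIFO — newest first]: 122 @ $14.35 + 183 @ $16.10 + 48 @ $17.40 + 330 @ $16.65 + 144 @ $18.15 = $13,640.30
Ending inventory: 228 @ $18.15 = $4,138.20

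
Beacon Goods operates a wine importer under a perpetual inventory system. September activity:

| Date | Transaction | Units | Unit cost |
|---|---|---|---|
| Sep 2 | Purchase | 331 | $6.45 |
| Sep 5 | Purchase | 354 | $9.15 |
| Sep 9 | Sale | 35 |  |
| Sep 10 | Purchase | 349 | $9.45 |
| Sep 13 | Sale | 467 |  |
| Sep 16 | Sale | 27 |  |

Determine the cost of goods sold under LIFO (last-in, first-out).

Sep 9, 35 sold [LIFO — newest first]: 35 @ $9.15 = $320.25
Sep 13, 467 sold [LIFO — newest first]: 349 @ $9.45 + 118 @ $9.15 = $4,377.75
Sep 16, 27 sold [LIFO — newest first]: 27 @ $9.15 = $247.05
Total COGS = $320.25 + $4,377.75 + $247.05 = $4,945.05
Ending inventory: 331 @ $6.45 + 174 @ $9.15 = $3,727.05

COGS = $4,945.05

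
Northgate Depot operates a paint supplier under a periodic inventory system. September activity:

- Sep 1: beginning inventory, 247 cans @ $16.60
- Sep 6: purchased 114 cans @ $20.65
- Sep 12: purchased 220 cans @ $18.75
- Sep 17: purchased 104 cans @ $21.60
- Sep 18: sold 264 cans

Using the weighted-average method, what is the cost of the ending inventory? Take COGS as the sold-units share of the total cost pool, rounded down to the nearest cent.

Sep 18, sell 264: 264/685 × $12,825.70 → $4,943.04
Ending inventory (cost pool remaining) = $7,882.66

Ending inventory = $7,882.66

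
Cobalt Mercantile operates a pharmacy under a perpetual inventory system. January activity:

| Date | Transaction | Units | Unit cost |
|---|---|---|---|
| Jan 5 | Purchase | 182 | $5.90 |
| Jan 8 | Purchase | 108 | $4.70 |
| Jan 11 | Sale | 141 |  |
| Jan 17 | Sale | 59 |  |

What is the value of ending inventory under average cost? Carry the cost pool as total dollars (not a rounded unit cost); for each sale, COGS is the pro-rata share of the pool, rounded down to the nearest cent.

Ending inventory = $490.79

After Jan 5: 182 on hand, pool $1,073.80 (≈ $5.9000 each)
After Jan 8: 290 on hand, pool $1,581.40 (≈ $5.4531 each)
Jan 11, sell 141: 141/290 × $1,581.40 → $768.88
Jan 17, sell 59: 59/149 × $812.52 → $321.73
Total COGS = $768.88 + $321.73 = $1,090.61
Ending inventory (cost pool remaining) = $490.79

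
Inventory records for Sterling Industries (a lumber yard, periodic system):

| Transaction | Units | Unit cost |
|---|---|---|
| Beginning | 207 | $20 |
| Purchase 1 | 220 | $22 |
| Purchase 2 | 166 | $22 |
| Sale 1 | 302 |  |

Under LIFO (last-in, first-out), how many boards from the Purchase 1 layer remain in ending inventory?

84

Sale 1 (302) [LIFO — newest first]: 166 @ $22 + 136 @ $22 = $6,644
Ending inventory: 207 @ $20 + 84 @ $22 = $5,988
Check: goods available $12,632 = COGS $6,644 + ending $5,988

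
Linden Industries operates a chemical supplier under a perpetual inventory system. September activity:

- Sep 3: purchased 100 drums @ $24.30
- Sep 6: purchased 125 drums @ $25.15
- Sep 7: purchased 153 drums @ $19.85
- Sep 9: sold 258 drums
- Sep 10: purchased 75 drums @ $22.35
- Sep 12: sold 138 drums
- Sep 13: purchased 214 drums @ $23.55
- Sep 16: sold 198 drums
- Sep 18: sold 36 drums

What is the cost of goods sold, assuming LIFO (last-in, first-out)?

COGS = $14,427.65

Sep 9, 258 sold [LIFO — newest first]: 153 @ $19.85 + 105 @ $25.15 = $5,677.80
Sep 12, 138 sold [LIFO — newest first]: 75 @ $22.35 + 20 @ $25.15 + 43 @ $24.30 = $3,224.15
Sep 16, 198 sold [LIFO — newest first]: 198 @ $23.55 = $4,662.90
Sep 18, 36 sold [LIFO — newest first]: 16 @ $23.55 + 20 @ $24.30 = $862.80
Total COGS = $5,677.80 + $3,224.15 + $4,662.90 + $862.80 = $14,427.65
Ending inventory: 37 @ $24.30 = $899.10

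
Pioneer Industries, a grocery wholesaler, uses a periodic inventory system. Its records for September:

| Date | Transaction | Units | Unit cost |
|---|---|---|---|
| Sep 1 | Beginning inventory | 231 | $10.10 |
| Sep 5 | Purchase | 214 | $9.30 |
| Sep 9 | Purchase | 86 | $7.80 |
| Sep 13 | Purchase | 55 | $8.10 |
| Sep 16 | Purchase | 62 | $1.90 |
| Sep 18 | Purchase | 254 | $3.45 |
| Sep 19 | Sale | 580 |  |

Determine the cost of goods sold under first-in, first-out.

Sep 19, 580 sold [FIFO — oldest first]: 231 @ $10.10 + 214 @ $9.30 + 86 @ $7.80 + 49 @ $8.10 = $5,391.00
Ending inventory: 6 @ $8.10 + 62 @ $1.90 + 254 @ $3.45 = $1,042.70

COGS = $5,391.00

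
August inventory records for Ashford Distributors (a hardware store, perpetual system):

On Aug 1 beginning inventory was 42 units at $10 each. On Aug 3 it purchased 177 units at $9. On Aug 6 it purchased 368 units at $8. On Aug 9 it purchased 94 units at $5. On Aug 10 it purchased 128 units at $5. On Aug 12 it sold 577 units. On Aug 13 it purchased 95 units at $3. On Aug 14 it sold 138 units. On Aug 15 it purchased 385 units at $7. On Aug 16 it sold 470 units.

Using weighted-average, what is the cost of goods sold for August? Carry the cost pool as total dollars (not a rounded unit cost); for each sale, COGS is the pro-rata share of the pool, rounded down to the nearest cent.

COGS = $8,346.65

After Aug 1: 42 on hand, pool $420.00 (≈ $10.0000 each)
After Aug 3: 219 on hand, pool $2,013.00 (≈ $9.1918 each)
After Aug 6: 587 on hand, pool $4,957.00 (≈ $8.4446 each)
After Aug 9: 681 on hand, pool $5,427.00 (≈ $7.9692 each)
After Aug 10: 809 on hand, pool $6,067.00 (≈ $7.4994 each)
Aug 12, sell 577: 577/809 × $6,067.00 → $4,327.14
After Aug 13: 327 on hand, pool $2,024.86 (≈ $6.1922 each)
Aug 14, sell 138: 138/327 × $2,024.86 → $854.52
After Aug 15: 574 on hand, pool $3,865.34 (≈ $6.7340 each)
Aug 16, sell 470: 470/574 × $3,865.34 → $3,164.99
Total COGS = $4,327.14 + $854.52 + $3,164.99 = $8,346.65
Ending inventory (cost pool remaining) = $700.35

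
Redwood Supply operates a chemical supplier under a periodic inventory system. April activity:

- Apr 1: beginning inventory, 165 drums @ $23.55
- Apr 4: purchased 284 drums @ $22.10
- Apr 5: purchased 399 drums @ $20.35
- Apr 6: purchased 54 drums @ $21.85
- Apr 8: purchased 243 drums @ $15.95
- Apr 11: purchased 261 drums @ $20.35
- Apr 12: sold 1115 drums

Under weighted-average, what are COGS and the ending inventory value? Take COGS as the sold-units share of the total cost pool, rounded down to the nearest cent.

Apr 12, sell 1115: 1115/1406 × $28,648.90 → $22,719.43
Ending inventory (cost pool remaining) = $5,929.47

COGS = $22,719.43; ending inventory = $5,929.47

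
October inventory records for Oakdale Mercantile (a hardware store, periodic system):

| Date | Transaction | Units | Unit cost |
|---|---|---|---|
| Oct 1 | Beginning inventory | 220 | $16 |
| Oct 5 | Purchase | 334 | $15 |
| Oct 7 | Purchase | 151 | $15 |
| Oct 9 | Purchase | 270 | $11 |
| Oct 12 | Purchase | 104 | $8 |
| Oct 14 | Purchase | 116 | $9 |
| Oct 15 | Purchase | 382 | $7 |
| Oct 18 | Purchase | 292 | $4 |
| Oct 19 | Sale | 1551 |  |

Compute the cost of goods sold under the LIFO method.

Oct 19, 1551 sold [LIFO — newest first]: 292 @ $4 + 382 @ $7 + 116 @ $9 + 104 @ $8 + 270 @ $11 + 151 @ $15 + 236 @ $15 = $14,493
Ending inventory: 220 @ $16 + 98 @ $15 = $4,990

COGS = $14,493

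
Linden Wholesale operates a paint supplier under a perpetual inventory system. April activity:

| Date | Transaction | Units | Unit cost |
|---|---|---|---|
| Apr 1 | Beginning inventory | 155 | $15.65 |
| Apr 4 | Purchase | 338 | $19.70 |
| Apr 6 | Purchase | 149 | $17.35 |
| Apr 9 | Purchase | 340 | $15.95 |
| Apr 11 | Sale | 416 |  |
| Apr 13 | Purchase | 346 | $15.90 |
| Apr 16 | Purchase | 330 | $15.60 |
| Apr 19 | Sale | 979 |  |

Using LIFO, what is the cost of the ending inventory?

Ending inventory = $4,553.35

Apr 11, 416 sold [LIFO — newest first]: 340 @ $15.95 + 76 @ $17.35 = $6,741.60
Apr 19, 979 sold [LIFO — newest first]: 330 @ $15.60 + 346 @ $15.90 + 73 @ $17.35 + 230 @ $19.70 = $16,446.95
Total COGS = $6,741.60 + $16,446.95 = $23,188.55
Ending inventory: 155 @ $15.65 + 108 @ $19.70 = $4,553.35
Check: goods available $27,741.90 = COGS $23,188.55 + ending $4,553.35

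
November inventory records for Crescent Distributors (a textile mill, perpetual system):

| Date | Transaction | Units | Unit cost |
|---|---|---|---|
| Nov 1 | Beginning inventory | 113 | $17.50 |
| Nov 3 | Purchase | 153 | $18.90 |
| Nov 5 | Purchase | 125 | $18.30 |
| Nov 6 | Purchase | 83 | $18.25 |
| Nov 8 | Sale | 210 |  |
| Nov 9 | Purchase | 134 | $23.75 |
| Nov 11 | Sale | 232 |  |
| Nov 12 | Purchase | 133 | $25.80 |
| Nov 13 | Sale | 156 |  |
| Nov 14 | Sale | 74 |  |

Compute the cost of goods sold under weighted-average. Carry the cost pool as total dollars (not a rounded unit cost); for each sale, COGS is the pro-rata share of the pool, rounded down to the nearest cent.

After Nov 1: 113 on hand, pool $1,977.50 (≈ $17.5000 each)
After Nov 3: 266 on hand, pool $4,869.20 (≈ $18.3053 each)
After Nov 5: 391 on hand, pool $7,156.70 (≈ $18.3036 each)
After Nov 6: 474 on hand, pool $8,671.45 (≈ $18.2942 each)
Nov 8, sell 210: 210/474 × $8,671.45 → $3,841.78
After Nov 9: 398 on hand, pool $8,012.17 (≈ $20.1311 each)
Nov 11, sell 232: 232/398 × $8,012.17 → $4,670.41
After Nov 12: 299 on hand, pool $6,773.16 (≈ $22.6527 each)
Nov 13, sell 156: 156/299 × $6,773.16 → $3,533.82
Nov 14, sell 74: 74/143 × $3,239.34 → $1,676.30
Total COGS = $3,841.78 + $4,670.41 + $3,533.82 + $1,676.30 = $13,722.31
Ending inventory (cost pool remaining) = $1,563.04

COGS = $13,722.31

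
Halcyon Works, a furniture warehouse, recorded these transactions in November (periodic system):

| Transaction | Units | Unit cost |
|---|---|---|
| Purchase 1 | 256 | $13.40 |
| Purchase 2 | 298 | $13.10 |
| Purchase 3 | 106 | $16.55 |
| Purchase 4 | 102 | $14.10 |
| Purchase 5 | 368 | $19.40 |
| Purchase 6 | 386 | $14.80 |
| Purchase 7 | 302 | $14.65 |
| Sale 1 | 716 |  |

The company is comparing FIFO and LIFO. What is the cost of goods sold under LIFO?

COGS = $10,680.30

FIFO COGS: 256 @ $13.40 + 298 @ $13.10 + 106 @ $16.55 + 56 @ $14.10 = $9,878.10
LIFO COGS: 302 @ $14.65 + 386 @ $14.80 + 28 @ $19.40 = $10,680.30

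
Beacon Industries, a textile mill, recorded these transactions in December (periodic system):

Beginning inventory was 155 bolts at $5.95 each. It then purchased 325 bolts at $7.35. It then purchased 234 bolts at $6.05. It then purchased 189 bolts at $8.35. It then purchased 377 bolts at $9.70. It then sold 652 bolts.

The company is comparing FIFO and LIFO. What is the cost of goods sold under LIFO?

FIFO COGS: 155 @ $5.95 + 325 @ $7.35 + 172 @ $6.05 = $4,351.60
LIFO COGS: 377 @ $9.70 + 189 @ $8.35 + 86 @ $6.05 = $5,755.35

COGS = $5,755.35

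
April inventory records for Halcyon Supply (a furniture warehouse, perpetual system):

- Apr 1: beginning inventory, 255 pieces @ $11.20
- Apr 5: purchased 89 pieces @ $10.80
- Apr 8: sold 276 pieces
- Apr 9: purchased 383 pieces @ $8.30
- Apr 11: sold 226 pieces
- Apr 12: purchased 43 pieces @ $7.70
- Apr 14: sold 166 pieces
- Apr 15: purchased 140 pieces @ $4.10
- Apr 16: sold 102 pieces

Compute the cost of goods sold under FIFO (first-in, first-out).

Apr 8, 276 sold [FIFO — oldest first]: 255 @ $11.20 + 21 @ $10.80 = $3,082.80
Apr 11, 226 sold [FIFO — oldest first]: 68 @ $10.80 + 158 @ $8.30 = $2,045.80
Apr 14, 166 sold [FIFO — oldest first]: 166 @ $8.30 = $1,377.80
Apr 16, 102 sold [FIFO — oldest first]: 59 @ $8.30 + 43 @ $7.70 = $820.80
Total COGS = $3,082.80 + $2,045.80 + $1,377.80 + $820.80 = $7,327.20
Ending inventory: 140 @ $4.10 = $574.00

COGS = $7,327.20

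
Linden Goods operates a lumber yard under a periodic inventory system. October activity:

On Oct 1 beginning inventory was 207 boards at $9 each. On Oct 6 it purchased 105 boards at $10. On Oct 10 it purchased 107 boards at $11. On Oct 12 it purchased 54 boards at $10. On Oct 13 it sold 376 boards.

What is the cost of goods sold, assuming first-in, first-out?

COGS = $3,617

Oct 13, 376 sold [FIFO — oldest first]: 207 @ $9 + 105 @ $10 + 64 @ $11 = $3,617
Ending inventory: 43 @ $11 + 54 @ $10 = $1,013
Check: goods available $4,630 = COGS $3,617 + ending $1,013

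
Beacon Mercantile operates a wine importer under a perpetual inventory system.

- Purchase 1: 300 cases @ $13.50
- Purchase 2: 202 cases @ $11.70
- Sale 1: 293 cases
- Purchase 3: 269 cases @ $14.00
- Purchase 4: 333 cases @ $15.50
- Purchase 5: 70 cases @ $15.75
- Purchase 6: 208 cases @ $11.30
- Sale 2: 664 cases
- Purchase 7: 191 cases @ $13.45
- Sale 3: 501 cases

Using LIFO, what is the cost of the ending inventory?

Ending inventory = $1,552.50

Sale 1 (293) [LIFO — newest first]: 202 @ $11.70 + 91 @ $13.50 = $3,591.90
Sale 2 (664) [LIFO — newest first]: 208 @ $11.30 + 70 @ $15.75 + 333 @ $15.50 + 53 @ $14.00 = $9,356.40
Sale 3 (501) [LIFO — newest first]: 191 @ $13.45 + 216 @ $14.00 + 94 @ $13.50 = $6,861.95
Total COGS = $3,591.90 + $9,356.40 + $6,861.95 = $19,810.25
Ending inventory: 115 @ $13.50 = $1,552.50
Check: goods available $21,362.75 = COGS $19,810.25 + ending $1,552.50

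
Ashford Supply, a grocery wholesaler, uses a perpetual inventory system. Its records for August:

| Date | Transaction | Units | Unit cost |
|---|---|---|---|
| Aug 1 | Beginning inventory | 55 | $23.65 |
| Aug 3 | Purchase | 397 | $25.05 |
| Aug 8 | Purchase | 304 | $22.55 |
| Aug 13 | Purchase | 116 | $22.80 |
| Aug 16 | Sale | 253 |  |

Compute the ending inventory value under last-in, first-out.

Aug 16, 253 sold [LIFO — newest first]: 116 @ $22.80 + 137 @ $22.55 = $5,734.15
Ending inventory: 55 @ $23.65 + 397 @ $25.05 + 167 @ $22.55 = $15,011.45

Ending inventory = $15,011.45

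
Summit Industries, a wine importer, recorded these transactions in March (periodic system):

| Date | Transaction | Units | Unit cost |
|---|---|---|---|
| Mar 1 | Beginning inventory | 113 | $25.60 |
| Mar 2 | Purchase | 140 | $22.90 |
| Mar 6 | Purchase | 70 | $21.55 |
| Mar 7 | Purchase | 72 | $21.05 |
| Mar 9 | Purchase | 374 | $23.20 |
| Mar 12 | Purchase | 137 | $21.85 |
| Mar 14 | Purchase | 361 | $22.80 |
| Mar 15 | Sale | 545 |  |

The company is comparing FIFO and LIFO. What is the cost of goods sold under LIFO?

FIFO COGS: 113 @ $25.60 + 140 @ $22.90 + 70 @ $21.55 + 72 @ $21.05 + 150 @ $23.20 = $12,602.90
LIFO COGS: 361 @ $22.80 + 137 @ $21.85 + 47 @ $23.20 = $12,314.65

COGS = $12,314.65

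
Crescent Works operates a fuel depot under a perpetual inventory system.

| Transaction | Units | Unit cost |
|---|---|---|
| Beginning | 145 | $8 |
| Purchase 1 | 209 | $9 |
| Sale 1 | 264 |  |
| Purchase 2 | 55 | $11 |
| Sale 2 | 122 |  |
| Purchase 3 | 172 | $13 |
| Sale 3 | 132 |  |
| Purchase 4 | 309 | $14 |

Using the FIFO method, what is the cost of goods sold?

Sale 1 (264) [FIFO — oldest first]: 145 @ $8 + 119 @ $9 = $2,231
Sale 2 (122) [FIFO — oldest first]: 90 @ $9 + 32 @ $11 = $1,162
Sale 3 (132) [FIFO — oldest first]: 23 @ $11 + 109 @ $13 = $1,670
Total COGS = $2,231 + $1,162 + $1,670 = $5,063
Ending inventory: 63 @ $13 + 309 @ $14 = $5,145
Check: goods available $10,208 = COGS $5,063 + ending $5,145

COGS = $5,063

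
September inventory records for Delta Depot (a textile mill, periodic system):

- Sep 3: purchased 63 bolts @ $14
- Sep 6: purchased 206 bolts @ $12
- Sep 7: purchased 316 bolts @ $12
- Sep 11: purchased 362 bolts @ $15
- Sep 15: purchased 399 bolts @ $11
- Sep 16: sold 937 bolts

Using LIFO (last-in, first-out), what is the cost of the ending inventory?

Sep 16, 937 sold [LIFO — newest first]: 399 @ $11 + 362 @ $15 + 176 @ $12 = $11,931
Ending inventory: 63 @ $14 + 206 @ $12 + 140 @ $12 = $5,034
Check: goods available $16,965 = COGS $11,931 + ending $5,034

Ending inventory = $5,034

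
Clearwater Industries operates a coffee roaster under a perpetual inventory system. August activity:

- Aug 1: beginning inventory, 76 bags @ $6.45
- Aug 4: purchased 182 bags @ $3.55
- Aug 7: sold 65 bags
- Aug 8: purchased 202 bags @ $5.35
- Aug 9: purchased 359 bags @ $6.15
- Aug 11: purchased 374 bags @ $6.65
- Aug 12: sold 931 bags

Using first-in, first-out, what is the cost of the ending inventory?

Aug 7, 65 sold [FIFO — oldest first]: 65 @ $6.45 = $419.25
Aug 12, 931 sold [FIFO — oldest first]: 11 @ $6.45 + 182 @ $3.55 + 202 @ $5.35 + 359 @ $6.15 + 177 @ $6.65 = $5,182.65
Total COGS = $419.25 + $5,182.65 = $5,601.90
Ending inventory: 197 @ $6.65 = $1,310.05
Check: goods available $6,911.95 = COGS $5,601.90 + ending $1,310.05

Ending inventory = $1,310.05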